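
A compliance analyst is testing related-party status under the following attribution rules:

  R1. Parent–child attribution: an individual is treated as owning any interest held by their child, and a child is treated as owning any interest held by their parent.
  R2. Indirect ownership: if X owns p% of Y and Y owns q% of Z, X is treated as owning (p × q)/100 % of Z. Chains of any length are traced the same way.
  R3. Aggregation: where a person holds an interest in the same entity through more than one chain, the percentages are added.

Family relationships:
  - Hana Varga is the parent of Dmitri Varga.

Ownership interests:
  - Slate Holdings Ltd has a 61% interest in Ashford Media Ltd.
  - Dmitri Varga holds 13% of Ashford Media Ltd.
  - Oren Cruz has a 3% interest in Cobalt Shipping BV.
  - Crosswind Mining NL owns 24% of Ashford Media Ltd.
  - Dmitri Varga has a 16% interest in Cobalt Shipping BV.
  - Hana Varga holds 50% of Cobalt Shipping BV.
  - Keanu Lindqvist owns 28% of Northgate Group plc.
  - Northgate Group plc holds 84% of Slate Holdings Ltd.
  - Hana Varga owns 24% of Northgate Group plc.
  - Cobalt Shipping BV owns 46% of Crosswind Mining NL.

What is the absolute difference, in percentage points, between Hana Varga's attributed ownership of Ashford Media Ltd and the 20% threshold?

By parent–child attribution (R1), Hana Varga is treated as also owning Dmitri Varga's interest in Cobalt Shipping BV, giving 50% + 16% = 66%.
By parent–child attribution (R1), Hana Varga is treated as owning Dmitri Varga's 13% interest in Ashford Media Ltd.
Chain via Northgate Group plc → Slate Holdings Ltd (R2): 24% × 84% × 61% = 12.2976% of Ashford Media Ltd.
Chain via Cobalt Shipping BV → Crosswind Mining NL (R2): 66% × 46% × 24% = 7.2864% of Ashford Media Ltd.
Direct interest in Ashford Media Ltd: 13%.
Aggregating (R3): 12.2976% + 7.2864% + 13% = 32.584%.
32.584% exceeds the 20% threshold by 12.584 percentage points.

12.584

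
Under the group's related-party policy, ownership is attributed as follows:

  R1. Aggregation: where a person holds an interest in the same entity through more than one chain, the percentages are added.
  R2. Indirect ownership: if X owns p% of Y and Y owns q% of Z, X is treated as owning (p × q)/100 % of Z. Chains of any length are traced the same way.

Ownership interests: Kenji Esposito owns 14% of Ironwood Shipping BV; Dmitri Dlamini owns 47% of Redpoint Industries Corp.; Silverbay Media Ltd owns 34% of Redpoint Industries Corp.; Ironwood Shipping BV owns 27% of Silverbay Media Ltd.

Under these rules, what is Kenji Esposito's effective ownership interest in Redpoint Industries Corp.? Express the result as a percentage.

1.2852%

Chain via Ironwood Shipping BV → Silverbay Media Ltd (R2): 14% × 27% × 34% = 1.2852% of Redpoint Industries Corp.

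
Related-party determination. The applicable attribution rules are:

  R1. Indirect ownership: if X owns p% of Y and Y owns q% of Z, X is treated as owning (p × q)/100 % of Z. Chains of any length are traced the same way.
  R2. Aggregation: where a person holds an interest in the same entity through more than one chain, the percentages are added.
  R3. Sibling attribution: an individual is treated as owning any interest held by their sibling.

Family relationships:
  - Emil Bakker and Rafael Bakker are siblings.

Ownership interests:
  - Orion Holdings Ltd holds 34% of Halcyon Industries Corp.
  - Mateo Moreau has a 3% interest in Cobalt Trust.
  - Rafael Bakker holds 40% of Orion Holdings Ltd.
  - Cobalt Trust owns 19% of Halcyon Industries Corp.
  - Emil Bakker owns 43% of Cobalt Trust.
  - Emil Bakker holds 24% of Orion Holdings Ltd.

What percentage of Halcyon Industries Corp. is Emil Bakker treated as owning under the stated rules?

By sibling attribution (R3), Emil Bakker is treated as also owning Rafael Bakker's interest in Orion Holdings Ltd, giving 24% + 40% = 64%.
Chain via Orion Holdings Ltd (R1): 64% × 34% = 21.76% of Halcyon Industries Corp.
Chain via Cobalt Trust (R1): 43% × 19% = 8.17% of Halcyon Industries Corp.
Aggregating (R2): 21.76% + 8.17% = 29.93%.

29.93%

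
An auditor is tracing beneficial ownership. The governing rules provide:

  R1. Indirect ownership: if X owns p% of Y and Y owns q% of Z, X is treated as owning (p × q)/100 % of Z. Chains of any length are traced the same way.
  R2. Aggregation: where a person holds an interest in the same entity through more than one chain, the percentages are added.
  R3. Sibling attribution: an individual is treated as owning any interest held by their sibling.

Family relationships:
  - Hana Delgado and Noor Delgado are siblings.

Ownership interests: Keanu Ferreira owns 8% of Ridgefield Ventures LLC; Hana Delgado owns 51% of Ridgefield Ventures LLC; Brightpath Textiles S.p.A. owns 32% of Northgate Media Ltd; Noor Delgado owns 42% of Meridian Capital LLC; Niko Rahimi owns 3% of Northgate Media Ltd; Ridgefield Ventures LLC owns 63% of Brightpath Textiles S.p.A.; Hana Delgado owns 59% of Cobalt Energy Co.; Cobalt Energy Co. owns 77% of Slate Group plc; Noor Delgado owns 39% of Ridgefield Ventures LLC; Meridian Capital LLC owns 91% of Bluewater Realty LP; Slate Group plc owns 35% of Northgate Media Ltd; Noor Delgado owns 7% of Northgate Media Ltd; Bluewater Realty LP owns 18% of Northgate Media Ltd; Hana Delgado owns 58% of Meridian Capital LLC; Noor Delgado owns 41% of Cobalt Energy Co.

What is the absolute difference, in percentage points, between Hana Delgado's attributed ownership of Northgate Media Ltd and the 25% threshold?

By sibling attribution (R3), Hana Delgado is treated as also owning Noor Delgado's interest in Cobalt Energy Co, giving 59% + 41% = 100%.
By sibling attribution (R3), Hana Delgado is treated as also owning Noor Delgado's interest in Meridian Capital LLC, giving 58% + 42% = 100%.
By sibling attribution (R3), Hana Delgado is treated as also owning Noor Delgado's interest in Ridgefield Ventures LLC, giving 51% + 39% = 90%.
By sibling attribution (R3), Hana Delgado is treated as owning Noor Delgado's 7% interest in Northgate Media Ltd.
Chain via Cobalt Energy Co. → Slate Group plc (R1): 100% × 77% × 35% = 26.95% of Northgate Media Ltd.
Chain via Meridian Capital LLC → Bluewater Realty LP (R1): 100% × 91% × 18% = 16.38% of Northgate Media Ltd.
Chain via Ridgefield Ventures LLC → Brightpath Textiles S.p.A. (R1): 90% × 63% × 32% = 18.144% of Northgate Media Ltd.
Direct interest in Northgate Media Ltd: 7%.
Aggregating (R2): 26.95% + 16.38% + 18.144% + 7% = 68.474%.
68.474% exceeds the 25% threshold by 43.474 percentage points.

43.474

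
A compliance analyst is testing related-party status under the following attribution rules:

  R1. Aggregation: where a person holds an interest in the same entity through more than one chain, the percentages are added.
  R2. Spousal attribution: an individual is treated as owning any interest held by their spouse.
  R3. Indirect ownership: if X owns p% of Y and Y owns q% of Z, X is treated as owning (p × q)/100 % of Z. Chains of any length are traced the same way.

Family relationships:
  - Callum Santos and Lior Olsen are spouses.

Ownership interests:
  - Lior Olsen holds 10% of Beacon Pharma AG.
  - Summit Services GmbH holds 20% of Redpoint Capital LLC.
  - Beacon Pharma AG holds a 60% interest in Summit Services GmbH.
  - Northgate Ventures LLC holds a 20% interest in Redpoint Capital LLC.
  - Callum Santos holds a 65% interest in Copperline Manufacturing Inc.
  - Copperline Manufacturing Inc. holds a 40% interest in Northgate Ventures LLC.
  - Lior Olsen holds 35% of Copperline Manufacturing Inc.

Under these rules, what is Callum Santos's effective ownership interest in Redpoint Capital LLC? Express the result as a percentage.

9.2%

By spousal attribution (R2), Callum Santos is treated as also owning Lior Olsen's interest in Copperline Manufacturing Inc, giving 65% + 35% = 100%.
By spousal attribution (R2), Callum Santos is treated as owning Lior Olsen's 10% interest in Beacon Pharma AG.
Chain via Copperline Manufacturing Inc. → Northgate Ventures LLC (R3): 100% × 40% × 20% = 8% of Redpoint Capital LLC.
Chain via Beacon Pharma AG → Summit Services GmbH (R3): 10% × 60% × 20% = 1.2% of Redpoint Capital LLC.
Aggregating (R1): 8% + 1.2% = 9.2%.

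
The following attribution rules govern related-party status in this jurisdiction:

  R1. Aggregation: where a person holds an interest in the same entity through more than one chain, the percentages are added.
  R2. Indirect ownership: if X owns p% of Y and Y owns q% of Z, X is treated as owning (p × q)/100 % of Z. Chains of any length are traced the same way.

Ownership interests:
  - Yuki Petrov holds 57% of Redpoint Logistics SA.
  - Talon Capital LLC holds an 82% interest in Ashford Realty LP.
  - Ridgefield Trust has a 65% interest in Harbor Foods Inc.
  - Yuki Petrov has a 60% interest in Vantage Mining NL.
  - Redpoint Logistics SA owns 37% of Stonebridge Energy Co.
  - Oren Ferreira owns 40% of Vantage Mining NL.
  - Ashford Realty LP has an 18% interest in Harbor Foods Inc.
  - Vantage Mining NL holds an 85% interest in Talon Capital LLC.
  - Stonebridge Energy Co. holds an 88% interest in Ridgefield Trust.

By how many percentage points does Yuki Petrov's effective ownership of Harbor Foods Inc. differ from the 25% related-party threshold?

Chain via Redpoint Logistics SA → Stonebridge Energy Co. → Ridgefield Trust (R2): 57% × 37% × 88% × 65% = 12.06348% of Harbor Foods Inc.
Chain via Vantage Mining NL → Talon Capital LLC → Ashford Realty LP (R2): 60% × 85% × 82% × 18% = 7.5276% of Harbor Foods Inc.
Aggregating (R1): 12.06348% + 7.5276% = 19.59108%.
19.59108% falls short of the 25% threshold by 5.40892 percentage points.

5.40892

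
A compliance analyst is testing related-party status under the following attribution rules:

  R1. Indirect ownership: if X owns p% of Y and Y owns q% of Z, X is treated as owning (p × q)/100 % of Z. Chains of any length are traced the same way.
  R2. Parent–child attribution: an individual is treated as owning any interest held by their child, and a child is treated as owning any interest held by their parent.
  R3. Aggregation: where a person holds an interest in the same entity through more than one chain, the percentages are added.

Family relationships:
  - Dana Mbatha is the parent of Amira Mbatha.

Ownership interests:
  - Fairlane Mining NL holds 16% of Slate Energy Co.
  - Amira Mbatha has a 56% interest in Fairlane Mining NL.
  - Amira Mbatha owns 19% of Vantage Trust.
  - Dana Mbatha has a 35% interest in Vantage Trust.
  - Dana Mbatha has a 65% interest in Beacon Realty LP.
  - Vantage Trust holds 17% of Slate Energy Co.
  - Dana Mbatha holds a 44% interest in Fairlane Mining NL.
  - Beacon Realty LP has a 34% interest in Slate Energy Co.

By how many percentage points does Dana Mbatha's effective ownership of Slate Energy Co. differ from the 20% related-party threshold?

27.28

By parent–child attribution (R2), Dana Mbatha is treated as also owning Amira Mbatha's interest in Vantage Trust, giving 35% + 19% = 54%.
By parent–child attribution (R2), Dana Mbatha is treated as also owning Amira Mbatha's interest in Fairlane Mining NL, giving 44% + 56% = 100%.
Chain via Beacon Realty LP (R1): 65% × 34% = 22.1% of Slate Energy Co.
Chain via Vantage Trust (R1): 54% × 17% = 9.18% of Slate Energy Co.
Chain via Fairlane Mining NL (R1): 100% × 16% = 16% of Slate Energy Co.
Aggregating (R3): 22.1% + 9.18% + 16% = 47.28%.
47.28% exceeds the 20% threshold by 27.28 percentage points.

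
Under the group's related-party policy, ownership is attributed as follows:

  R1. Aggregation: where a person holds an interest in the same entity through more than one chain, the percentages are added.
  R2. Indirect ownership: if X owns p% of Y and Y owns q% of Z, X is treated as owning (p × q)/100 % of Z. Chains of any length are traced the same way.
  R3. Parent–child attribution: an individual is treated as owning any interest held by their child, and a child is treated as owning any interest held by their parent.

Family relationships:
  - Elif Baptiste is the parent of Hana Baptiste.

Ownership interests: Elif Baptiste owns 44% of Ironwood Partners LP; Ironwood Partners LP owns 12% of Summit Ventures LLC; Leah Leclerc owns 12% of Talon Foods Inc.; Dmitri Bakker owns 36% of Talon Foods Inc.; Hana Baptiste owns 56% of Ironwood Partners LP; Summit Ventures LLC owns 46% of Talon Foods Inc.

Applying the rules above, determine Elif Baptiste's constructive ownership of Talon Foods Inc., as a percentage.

By parent–child attribution (R3), Elif Baptiste is treated as also owning Hana Baptiste's interest in Ironwood Partners LP, giving 44% + 56% = 100%.
Chain via Ironwood Partners LP → Summit Ventures LLC (R2): 100% × 12% × 46% = 5.52% of Talon Foods Inc.

5.52%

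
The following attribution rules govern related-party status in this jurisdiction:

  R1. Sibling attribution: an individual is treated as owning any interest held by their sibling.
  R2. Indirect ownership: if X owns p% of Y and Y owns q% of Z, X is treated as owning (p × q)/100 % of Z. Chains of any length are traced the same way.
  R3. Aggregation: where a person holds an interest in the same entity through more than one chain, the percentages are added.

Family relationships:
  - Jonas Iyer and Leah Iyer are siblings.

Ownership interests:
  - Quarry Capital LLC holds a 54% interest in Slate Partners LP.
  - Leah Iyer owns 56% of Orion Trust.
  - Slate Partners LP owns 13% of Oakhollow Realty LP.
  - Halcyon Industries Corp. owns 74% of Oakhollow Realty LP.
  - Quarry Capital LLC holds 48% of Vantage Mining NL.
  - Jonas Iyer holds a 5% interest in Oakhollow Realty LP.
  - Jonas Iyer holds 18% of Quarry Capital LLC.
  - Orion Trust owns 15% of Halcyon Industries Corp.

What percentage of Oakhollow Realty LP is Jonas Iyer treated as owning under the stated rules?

By sibling attribution (R1), Jonas Iyer is treated as owning Leah Iyer's 56% interest in Orion Trust.
Chain via Quarry Capital LLC → Slate Partners LP (R2): 18% × 54% × 13% = 1.2636% of Oakhollow Realty LP.
Direct interest in Oakhollow Realty LP: 5%.
Chain via Orion Trust → Halcyon Industries Corp. (R2): 56% × 15% × 74% = 6.216% of Oakhollow Realty LP.
Aggregating (R3): 1.2636% + 5% + 6.216% = 12.4796%.

12.4796%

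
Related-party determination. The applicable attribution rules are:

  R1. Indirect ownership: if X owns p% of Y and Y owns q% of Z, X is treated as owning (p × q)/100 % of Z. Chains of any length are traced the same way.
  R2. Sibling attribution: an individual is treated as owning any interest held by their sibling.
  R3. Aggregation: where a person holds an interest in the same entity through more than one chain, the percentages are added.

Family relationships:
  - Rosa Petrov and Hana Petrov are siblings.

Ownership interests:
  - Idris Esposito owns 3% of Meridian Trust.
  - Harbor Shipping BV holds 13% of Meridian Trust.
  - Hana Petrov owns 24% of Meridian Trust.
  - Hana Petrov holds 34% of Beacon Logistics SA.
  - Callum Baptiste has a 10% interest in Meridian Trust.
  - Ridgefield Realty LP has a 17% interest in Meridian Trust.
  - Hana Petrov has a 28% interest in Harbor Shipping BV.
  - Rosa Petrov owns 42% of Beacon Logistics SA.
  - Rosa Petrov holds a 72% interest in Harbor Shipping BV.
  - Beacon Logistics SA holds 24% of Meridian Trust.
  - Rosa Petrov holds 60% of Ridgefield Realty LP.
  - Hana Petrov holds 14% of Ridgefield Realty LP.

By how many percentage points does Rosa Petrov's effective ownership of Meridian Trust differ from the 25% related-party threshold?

By sibling attribution (R2), Rosa Petrov is treated as also owning Hana Petrov's interest in Ridgefield Realty LP, giving 60% + 14% = 74%.
By sibling attribution (R2), Rosa Petrov is treated as also owning Hana Petrov's interest in Harbor Shipping BV, giving 72% + 28% = 100%.
By sibling attribution (R2), Rosa Petrov is treated as also owning Hana Petrov's interest in Beacon Logistics SA, giving 42% + 34% = 76%.
By sibling attribution (R2), Rosa Petrov is treated as owning Hana Petrov's 24% interest in Meridian Trust.
Chain via Ridgefield Realty LP (R1): 74% × 17% = 12.58% of Meridian Trust.
Chain via Harbor Shipping BV (R1): 100% × 13% = 13% of Meridian Trust.
Chain via Beacon Logistics SA (R1): 76% × 24% = 18.24% of Meridian Trust.
Direct interest in Meridian Trust: 24%.
Aggregating (R3): 12.58% + 13% + 18.24% + 24% = 67.82%.
67.82% exceeds the 25% threshold by 42.82 percentage points.

42.82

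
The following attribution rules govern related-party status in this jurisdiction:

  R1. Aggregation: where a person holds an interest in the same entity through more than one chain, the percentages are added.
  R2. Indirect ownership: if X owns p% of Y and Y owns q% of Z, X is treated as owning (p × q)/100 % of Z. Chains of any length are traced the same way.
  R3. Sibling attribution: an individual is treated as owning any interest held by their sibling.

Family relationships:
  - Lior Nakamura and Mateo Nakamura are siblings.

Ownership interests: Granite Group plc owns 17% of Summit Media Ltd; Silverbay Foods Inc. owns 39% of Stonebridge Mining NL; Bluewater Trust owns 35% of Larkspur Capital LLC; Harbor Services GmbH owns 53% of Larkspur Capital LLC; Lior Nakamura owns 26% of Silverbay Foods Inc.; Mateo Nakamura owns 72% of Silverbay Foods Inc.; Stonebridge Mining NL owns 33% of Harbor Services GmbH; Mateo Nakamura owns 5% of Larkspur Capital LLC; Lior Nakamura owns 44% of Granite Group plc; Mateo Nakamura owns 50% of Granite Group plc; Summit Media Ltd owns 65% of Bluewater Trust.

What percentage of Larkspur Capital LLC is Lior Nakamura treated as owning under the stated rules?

15.320128%

By sibling attribution (R3), Lior Nakamura is treated as also owning Mateo Nakamura's interest in Granite Group plc, giving 44% + 50% = 94%.
By sibling attribution (R3), Lior Nakamura is treated as also owning Mateo Nakamura's interest in Silverbay Foods Inc, giving 26% + 72% = 98%.
By sibling attribution (R3), Lior Nakamura is treated as owning Mateo Nakamura's 5% interest in Larkspur Capital LLC.
Chain via Granite Group plc → Summit Media Ltd → Bluewater Trust (R2): 94% × 17% × 65% × 35% = 3.63545% of Larkspur Capital LLC.
Chain via Silverbay Foods Inc. → Stonebridge Mining NL → Harbor Services GmbH (R2): 98% × 39% × 33% × 53% = 6.684678% of Larkspur Capital LLC.
Direct interest in Larkspur Capital LLC: 5%.
Aggregating (R1): 3.63545% + 6.684678% + 5% = 15.320128%.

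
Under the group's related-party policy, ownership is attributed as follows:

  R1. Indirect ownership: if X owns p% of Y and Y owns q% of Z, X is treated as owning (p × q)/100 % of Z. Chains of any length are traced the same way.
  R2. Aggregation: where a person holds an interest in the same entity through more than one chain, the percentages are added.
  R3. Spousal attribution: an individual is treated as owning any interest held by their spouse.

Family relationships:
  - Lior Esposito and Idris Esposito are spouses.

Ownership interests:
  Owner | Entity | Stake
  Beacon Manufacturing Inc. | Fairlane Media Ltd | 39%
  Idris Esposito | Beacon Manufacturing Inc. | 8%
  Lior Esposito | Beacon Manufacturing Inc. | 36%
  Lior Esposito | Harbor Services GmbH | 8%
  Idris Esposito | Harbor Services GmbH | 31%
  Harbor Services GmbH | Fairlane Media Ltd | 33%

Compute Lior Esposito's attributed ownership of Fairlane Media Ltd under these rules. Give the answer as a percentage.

By spousal attribution (R3), Lior Esposito is treated as also owning Idris Esposito's interest in Harbor Services GmbH, giving 8% + 31% = 39%.
By spousal attribution (R3), Lior Esposito is treated as also owning Idris Esposito's interest in Beacon Manufacturing Inc, giving 36% + 8% = 44%.
Chain via Harbor Services GmbH (R1): 39% × 33% = 12.87% of Fairlane Media Ltd.
Chain via Beacon Manufacturing Inc. (R1): 44% × 39% = 17.16% of Fairlane Media Ltd.
Aggregating (R2): 12.87% + 17.16% = 30.03%.

30.03%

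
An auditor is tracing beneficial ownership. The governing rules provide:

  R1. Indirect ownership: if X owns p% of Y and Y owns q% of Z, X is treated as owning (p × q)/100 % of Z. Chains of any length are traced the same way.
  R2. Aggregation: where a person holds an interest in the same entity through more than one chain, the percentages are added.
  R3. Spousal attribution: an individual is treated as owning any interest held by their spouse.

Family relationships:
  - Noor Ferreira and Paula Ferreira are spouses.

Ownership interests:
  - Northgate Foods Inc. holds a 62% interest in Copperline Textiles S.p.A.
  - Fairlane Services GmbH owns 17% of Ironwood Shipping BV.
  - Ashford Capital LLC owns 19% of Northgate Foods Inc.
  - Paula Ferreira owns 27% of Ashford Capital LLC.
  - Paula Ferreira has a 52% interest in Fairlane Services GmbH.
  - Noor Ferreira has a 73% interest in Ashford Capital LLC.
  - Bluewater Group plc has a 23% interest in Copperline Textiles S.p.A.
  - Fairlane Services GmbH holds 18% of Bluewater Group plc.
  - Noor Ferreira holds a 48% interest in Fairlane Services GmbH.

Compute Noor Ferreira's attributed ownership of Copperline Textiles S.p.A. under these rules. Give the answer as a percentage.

15.92%

By spousal attribution (R3), Noor Ferreira is treated as also owning Paula Ferreira's interest in Ashford Capital LLC, giving 73% + 27% = 100%.
By spousal attribution (R3), Noor Ferreira is treated as also owning Paula Ferreira's interest in Fairlane Services GmbH, giving 48% + 52% = 100%.
Chain via Ashford Capital LLC → Northgate Foods Inc. (R1): 100% × 19% × 62% = 11.78% of Copperline Textiles S.p.A.
Chain via Fairlane Services GmbH → Bluewater Group plc (R1): 100% × 18% × 23% = 4.14% of Copperline Textiles S.p.A.
Aggregating (R2): 11.78% + 4.14% = 15.92%.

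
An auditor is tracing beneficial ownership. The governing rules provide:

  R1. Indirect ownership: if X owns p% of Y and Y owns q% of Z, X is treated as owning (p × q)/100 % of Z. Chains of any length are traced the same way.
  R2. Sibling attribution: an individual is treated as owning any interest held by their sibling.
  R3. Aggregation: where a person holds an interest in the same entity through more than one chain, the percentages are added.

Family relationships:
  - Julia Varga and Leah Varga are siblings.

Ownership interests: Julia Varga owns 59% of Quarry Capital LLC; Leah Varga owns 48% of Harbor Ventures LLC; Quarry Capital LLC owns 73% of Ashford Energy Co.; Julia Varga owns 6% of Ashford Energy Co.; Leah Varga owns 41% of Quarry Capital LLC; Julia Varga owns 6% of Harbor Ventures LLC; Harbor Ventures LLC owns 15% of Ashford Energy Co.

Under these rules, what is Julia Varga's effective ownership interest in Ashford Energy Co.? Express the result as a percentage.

By sibling attribution (R2), Julia Varga is treated as also owning Leah Varga's interest in Quarry Capital LLC, giving 59% + 41% = 100%.
By sibling attribution (R2), Julia Varga is treated as also owning Leah Varga's interest in Harbor Ventures LLC, giving 6% + 48% = 54%.
Chain via Quarry Capital LLC (R1): 100% × 73% = 73% of Ashford Energy Co.
Chain via Harbor Ventures LLC (R1): 54% × 15% = 8.1% of Ashford Energy Co.
Direct interest in Ashford Energy Co: 6%.
Aggregating (R3): 73% + 8.1% + 6% = 87.1%.

87.1%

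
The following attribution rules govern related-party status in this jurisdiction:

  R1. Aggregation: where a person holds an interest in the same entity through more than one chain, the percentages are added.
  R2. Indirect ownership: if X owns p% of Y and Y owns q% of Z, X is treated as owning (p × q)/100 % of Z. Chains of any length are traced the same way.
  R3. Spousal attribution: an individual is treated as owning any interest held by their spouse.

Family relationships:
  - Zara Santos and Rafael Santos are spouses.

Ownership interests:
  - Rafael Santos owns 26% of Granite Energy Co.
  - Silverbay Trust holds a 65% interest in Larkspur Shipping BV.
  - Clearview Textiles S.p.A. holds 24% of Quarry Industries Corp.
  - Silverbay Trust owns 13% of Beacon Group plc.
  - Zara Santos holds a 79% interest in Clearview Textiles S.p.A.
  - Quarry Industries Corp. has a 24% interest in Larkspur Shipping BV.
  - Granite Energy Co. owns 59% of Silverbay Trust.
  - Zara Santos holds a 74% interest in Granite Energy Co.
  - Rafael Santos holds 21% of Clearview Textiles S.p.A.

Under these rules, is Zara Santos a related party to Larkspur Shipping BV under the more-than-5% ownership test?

Yes

By spousal attribution (R3), Zara Santos is treated as also owning Rafael Santos's interest in Granite Energy Co, giving 74% + 26% = 100%.
By spousal attribution (R3), Zara Santos is treated as also owning Rafael Santos's interest in Clearview Textiles S.p.A, giving 79% + 21% = 100%.
Chain via Granite Energy Co. → Silverbay Trust (R2): 100% × 59% × 65% = 38.35% of Larkspur Shipping BV.
Chain via Clearview Textiles S.p.A. → Quarry Industries Corp. (R2): 100% × 24% × 24% = 5.76% of Larkspur Shipping BV.
Aggregating (R1): 38.35% + 5.76% = 44.11%.
44.11% exceeds the 5% threshold, so Zara is a related party to Larkspur Shipping BV.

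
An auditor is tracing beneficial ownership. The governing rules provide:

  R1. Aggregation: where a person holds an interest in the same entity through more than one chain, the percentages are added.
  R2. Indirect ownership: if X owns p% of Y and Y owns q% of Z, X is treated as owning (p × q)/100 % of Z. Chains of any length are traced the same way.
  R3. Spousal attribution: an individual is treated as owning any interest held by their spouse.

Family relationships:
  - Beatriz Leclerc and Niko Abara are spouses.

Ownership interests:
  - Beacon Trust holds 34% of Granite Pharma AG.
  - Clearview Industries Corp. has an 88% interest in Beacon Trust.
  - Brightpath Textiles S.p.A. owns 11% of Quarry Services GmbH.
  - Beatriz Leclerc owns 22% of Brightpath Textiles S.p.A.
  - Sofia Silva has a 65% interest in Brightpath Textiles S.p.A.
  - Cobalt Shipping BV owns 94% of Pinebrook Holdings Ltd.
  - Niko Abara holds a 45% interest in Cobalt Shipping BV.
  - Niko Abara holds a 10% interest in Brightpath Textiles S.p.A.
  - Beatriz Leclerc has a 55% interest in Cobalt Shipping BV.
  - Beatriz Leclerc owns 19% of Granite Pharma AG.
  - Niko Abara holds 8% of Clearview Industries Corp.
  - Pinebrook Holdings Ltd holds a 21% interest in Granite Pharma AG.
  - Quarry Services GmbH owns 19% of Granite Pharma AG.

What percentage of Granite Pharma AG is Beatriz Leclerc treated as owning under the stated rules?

41.8024%

By spousal attribution (R3), Beatriz Leclerc is treated as also owning Niko Abara's interest in Brightpath Textiles S.p.A, giving 22% + 10% = 32%.
By spousal attribution (R3), Beatriz Leclerc is treated as also owning Niko Abara's interest in Cobalt Shipping BV, giving 55% + 45% = 100%.
By spousal attribution (R3), Beatriz Leclerc is treated as owning Niko Abara's 8% interest in Clearview Industries Corp.
Chain via Brightpath Textiles S.p.A. → Quarry Services GmbH (R2): 32% × 11% × 19% = 0.6688% of Granite Pharma AG.
Chain via Cobalt Shipping BV → Pinebrook Holdings Ltd (R2): 100% × 94% × 21% = 19.74% of Granite Pharma AG.
Direct interest in Granite Pharma AG: 19%.
Chain via Clearview Industries Corp. → Beacon Trust (R2): 8% × 88% × 34% = 2.3936% of Granite Pharma AG.
Aggregating (R1): 0.6688% + 19.74% + 19% + 2.3936% = 41.8024%.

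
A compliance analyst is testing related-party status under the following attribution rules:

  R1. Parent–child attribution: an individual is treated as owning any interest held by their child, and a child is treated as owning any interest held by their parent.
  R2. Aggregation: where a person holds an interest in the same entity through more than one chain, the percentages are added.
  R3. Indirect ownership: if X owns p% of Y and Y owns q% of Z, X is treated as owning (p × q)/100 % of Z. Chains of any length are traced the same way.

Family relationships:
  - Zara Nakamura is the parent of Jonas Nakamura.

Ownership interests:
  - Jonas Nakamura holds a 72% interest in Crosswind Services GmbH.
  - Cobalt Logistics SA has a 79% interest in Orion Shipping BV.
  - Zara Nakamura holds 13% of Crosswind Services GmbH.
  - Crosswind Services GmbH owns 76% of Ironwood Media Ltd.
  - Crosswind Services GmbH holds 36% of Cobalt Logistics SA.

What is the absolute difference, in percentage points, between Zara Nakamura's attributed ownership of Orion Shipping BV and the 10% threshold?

By parent–child attribution (R1), Zara Nakamura is treated as also owning Jonas Nakamura's interest in Crosswind Services GmbH, giving 13% + 72% = 85%.
Chain via Crosswind Services GmbH → Cobalt Logistics SA (R3): 85% × 36% × 79% = 24.174% of Orion Shipping BV.
24.174% exceeds the 10% threshold by 14.174 percentage points.

14.174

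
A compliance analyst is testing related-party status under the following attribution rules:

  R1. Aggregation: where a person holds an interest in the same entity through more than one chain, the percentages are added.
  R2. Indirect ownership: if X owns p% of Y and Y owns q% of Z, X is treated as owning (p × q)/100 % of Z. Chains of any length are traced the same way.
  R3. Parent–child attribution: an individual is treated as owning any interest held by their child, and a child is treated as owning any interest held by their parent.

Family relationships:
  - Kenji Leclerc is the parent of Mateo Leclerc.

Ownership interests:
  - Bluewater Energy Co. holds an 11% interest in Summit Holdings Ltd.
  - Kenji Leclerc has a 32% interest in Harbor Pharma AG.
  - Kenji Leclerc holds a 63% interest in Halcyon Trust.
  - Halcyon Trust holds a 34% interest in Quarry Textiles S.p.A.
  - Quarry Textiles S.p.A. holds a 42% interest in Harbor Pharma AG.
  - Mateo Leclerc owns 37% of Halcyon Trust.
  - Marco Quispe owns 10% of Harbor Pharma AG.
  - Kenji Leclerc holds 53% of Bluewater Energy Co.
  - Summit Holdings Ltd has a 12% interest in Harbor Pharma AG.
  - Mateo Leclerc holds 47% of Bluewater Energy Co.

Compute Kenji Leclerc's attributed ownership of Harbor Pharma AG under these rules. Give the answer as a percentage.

By parent–child attribution (R3), Kenji Leclerc is treated as also owning Mateo Leclerc's interest in Bluewater Energy Co, giving 53% + 47% = 100%.
By parent–child attribution (R3), Kenji Leclerc is treated as also owning Mateo Leclerc's interest in Halcyon Trust, giving 63% + 37% = 100%.
Chain via Bluewater Energy Co. → Summit Holdings Ltd (R2): 100% × 11% × 12% = 1.32% of Harbor Pharma AG.
Chain via Halcyon Trust → Quarry Textiles S.p.A. (R2): 100% × 34% × 42% = 14.28% of Harbor Pharma AG.
Direct interest in Harbor Pharma AG: 32%.
Aggregating (R1): 1.32% + 14.28% + 32% = 47.6%.

47.6%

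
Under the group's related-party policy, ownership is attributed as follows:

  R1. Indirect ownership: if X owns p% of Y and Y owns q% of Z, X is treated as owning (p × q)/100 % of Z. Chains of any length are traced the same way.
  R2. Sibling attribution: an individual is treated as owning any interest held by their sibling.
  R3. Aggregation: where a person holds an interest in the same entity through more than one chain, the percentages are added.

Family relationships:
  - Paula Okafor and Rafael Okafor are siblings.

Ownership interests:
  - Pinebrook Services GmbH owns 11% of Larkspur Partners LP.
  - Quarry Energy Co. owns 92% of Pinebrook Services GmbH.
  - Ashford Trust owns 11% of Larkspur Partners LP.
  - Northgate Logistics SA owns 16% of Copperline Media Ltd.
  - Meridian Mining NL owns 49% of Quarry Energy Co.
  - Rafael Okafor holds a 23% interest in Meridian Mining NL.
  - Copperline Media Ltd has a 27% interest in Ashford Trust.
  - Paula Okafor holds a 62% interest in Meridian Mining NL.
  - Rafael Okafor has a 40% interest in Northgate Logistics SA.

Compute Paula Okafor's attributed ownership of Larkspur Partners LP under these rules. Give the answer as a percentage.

By sibling attribution (R2), Paula Okafor is treated as also owning Rafael Okafor's interest in Meridian Mining NL, giving 62% + 23% = 85%.
By sibling attribution (R2), Paula Okafor is treated as owning Rafael Okafor's 40% interest in Northgate Logistics SA.
Chain via Meridian Mining NL → Quarry Energy Co. → Pinebrook Services GmbH (R1): 85% × 49% × 92% × 11% = 4.21498% of Larkspur Partners LP.
Chain via Northgate Logistics SA → Copperline Media Ltd → Ashford Trust (R1): 40% × 16% × 27% × 11% = 0.19008% of Larkspur Partners LP.
Aggregating (R3): 4.21498% + 0.19008% = 4.40506%.

4.40506%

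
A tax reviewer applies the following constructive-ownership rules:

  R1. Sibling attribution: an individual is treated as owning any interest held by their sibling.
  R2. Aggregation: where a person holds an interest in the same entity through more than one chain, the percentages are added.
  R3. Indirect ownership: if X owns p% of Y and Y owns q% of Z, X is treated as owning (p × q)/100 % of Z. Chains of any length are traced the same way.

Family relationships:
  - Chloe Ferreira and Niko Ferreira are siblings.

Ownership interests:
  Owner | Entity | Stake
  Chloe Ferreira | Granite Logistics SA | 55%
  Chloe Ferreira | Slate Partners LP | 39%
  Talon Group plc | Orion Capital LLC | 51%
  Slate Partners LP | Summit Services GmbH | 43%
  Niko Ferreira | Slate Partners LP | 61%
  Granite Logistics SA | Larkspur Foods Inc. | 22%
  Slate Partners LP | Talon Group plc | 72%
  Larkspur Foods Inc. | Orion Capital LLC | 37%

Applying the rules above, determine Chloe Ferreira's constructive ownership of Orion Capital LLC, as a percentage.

By sibling attribution (R1), Chloe Ferreira is treated as also owning Niko Ferreira's interest in Slate Partners LP, giving 39% + 61% = 100%.
Chain via Slate Partners LP → Talon Group plc (R3): 100% × 72% × 51% = 36.72% of Orion Capital LLC.
Chain via Granite Logistics SA → Larkspur Foods Inc. (R3): 55% × 22% × 37% = 4.477% of Orion Capital LLC.
Aggregating (R2): 36.72% + 4.477% = 41.197%.

41.197%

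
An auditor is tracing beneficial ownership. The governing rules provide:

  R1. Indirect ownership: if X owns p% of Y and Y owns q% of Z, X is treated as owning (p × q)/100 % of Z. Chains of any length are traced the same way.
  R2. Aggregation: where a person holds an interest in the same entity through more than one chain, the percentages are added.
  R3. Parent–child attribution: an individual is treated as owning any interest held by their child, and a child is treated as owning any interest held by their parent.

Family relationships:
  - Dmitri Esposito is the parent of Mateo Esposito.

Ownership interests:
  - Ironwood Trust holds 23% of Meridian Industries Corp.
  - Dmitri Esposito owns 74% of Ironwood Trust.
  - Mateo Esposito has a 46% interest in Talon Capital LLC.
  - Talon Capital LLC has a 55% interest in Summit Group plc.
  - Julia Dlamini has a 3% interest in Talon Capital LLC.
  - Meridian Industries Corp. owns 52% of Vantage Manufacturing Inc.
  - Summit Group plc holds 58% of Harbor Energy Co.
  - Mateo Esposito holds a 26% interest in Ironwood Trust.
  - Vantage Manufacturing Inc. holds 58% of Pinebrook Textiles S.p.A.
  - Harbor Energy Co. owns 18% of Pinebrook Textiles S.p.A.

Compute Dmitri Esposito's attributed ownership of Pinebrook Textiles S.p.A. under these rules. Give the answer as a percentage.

By parent–child attribution (R3), Dmitri Esposito is treated as also owning Mateo Esposito's interest in Ironwood Trust, giving 74% + 26% = 100%.
By parent–child attribution (R3), Dmitri Esposito is treated as owning Mateo Esposito's 46% interest in Talon Capital LLC.
Chain via Ironwood Trust → Meridian Industries Corp. → Vantage Manufacturing Inc. (R1): 100% × 23% × 52% × 58% = 6.9368% of Pinebrook Textiles S.p.A.
Chain via Talon Capital LLC → Summit Group plc → Harbor Energy Co. (R1): 46% × 55% × 58% × 18% = 2.64132% of Pinebrook Textiles S.p.A.
Aggregating (R2): 6.9368% + 2.64132% = 9.57812%.

9.57812%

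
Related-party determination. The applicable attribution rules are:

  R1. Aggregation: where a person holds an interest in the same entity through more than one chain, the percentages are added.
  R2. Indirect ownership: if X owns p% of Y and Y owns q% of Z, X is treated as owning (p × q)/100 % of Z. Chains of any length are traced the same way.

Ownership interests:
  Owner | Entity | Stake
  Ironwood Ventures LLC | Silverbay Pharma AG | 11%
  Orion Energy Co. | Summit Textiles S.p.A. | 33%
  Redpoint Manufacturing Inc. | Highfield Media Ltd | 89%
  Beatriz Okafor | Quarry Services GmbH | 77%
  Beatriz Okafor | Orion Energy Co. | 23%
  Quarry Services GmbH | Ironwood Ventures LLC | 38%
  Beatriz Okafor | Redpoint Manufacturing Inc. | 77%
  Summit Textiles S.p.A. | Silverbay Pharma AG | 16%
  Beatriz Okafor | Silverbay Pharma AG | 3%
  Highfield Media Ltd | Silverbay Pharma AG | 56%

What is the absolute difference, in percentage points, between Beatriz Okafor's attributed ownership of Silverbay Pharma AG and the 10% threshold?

35.8098

Chain via Orion Energy Co. → Summit Textiles S.p.A. (R2): 23% × 33% × 16% = 1.2144% of Silverbay Pharma AG.
Chain via Redpoint Manufacturing Inc. → Highfield Media Ltd (R2): 77% × 89% × 56% = 38.3768% of Silverbay Pharma AG.
Chain via Quarry Services GmbH → Ironwood Ventures LLC (R2): 77% × 38% × 11% = 3.2186% of Silverbay Pharma AG.
Direct interest in Silverbay Pharma AG: 3%.
Aggregating (R1): 1.2144% + 38.3768% + 3.2186% + 3% = 45.8098%.
45.8098% exceeds the 10% threshold by 35.8098 percentage points.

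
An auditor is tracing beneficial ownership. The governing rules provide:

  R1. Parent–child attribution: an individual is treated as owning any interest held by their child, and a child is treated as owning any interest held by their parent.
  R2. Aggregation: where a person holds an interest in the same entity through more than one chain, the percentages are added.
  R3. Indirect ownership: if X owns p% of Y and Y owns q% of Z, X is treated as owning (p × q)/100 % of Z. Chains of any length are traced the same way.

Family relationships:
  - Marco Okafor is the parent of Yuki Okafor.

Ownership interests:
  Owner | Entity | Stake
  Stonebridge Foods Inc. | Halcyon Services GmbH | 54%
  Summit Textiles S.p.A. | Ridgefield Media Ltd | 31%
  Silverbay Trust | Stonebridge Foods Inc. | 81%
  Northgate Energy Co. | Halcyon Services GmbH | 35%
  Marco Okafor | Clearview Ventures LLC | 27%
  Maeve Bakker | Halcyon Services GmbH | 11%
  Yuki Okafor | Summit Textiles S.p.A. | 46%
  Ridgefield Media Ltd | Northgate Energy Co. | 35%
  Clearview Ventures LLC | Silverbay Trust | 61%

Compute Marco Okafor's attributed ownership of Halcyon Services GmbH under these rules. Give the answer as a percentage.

8.950828%

By parent–child attribution (R1), Marco Okafor is treated as owning Yuki Okafor's 46% interest in Summit Textiles S.p.A.
Chain via Clearview Ventures LLC → Silverbay Trust → Stonebridge Foods Inc. (R3): 27% × 61% × 81% × 54% = 7.203978% of Halcyon Services GmbH.
Chain via Summit Textiles S.p.A. → Ridgefield Media Ltd → Northgate Energy Co. (R3): 46% × 31% × 35% × 35% = 1.74685% of Halcyon Services GmbH.
Aggregating (R2): 7.203978% + 1.74685% = 8.950828%.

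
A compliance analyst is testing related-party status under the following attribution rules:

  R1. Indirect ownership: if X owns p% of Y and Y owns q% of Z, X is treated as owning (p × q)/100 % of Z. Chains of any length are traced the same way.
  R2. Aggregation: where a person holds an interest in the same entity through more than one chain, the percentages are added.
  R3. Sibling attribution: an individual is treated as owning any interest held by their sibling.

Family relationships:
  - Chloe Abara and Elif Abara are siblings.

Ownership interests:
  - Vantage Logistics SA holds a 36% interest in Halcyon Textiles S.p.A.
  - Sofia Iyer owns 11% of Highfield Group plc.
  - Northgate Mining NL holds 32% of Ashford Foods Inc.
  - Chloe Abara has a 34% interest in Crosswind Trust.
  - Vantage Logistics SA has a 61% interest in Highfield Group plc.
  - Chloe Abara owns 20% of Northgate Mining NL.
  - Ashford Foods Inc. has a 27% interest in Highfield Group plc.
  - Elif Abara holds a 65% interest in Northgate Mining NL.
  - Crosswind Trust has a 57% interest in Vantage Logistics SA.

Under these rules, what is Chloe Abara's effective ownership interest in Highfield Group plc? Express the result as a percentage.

By sibling attribution (R3), Chloe Abara is treated as also owning Elif Abara's interest in Northgate Mining NL, giving 20% + 65% = 85%.
Chain via Northgate Mining NL → Ashford Foods Inc. (R1): 85% × 32% × 27% = 7.344% of Highfield Group plc.
Chain via Crosswind Trust → Vantage Logistics SA (R1): 34% × 57% × 61% = 11.8218% of Highfield Group plc.
Aggregating (R2): 7.344% + 11.8218% = 19.1658%.

19.1658%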